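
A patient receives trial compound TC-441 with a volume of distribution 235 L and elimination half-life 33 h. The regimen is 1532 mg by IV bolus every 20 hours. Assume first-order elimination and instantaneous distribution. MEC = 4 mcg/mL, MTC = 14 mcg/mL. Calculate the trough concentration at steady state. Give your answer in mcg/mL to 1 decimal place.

12.5 mcg/mL

Over one 20-h interval, 20/33 ≈ 0.60606 half-lives elapse, leaving f ≈ 0.6570 of each dose.
Accumulation ratio R = 1/(1 − f) ≈ 1/0.3430 ≈ 2.9155.
Single-dose peak C₀ = D/Vd = 1532/235 ≈ 6.519 mcg/mL.
Cmax,ss = C₀/(1 − f) ≈ 6.519/0.3430 ≈ 19.006 mcg/mL.
One interval later, Cmin,ss = Cmax,ss·e^(−kτ) ≈ 19.006 × 0.6570 ≈ 12.487 mcg/mL.
Trough 12.5 mcg/mL vs MEC 4 mcg/mL: adequate.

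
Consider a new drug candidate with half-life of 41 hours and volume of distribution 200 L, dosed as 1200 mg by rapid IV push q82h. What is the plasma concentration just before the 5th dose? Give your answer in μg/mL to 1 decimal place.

2.0 μg/mL

f = (1/2)^(τ/t½) = (1/2)^(82/41) ≈ 0.2500.
C₀ = D/Vd = 1200/200 ≈ 6.000 μg/mL.
Before the 5th dose, 4 doses have been given. Superposition: Cmin = C₀·(f + f² + … + f^4).
≈ 6.000 × (0.2500 + 0.0625 + 0.0156 + 0.0039) ≈ 6.000 × 0.3320 ≈ 1.992 μg/mL.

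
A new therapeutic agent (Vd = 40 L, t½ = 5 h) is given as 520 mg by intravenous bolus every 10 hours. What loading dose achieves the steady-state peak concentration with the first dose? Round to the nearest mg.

693 mg

f = (1/2)^(10/5) ≈ 0.250000; accumulation ratio R = 1/(1−f) ≈ 1.33333.
Loading dose to hit Cmax,ss on first dose: D_load = D_maint·R ≈ 520 × 1.33333 ≈ 693.33 mg.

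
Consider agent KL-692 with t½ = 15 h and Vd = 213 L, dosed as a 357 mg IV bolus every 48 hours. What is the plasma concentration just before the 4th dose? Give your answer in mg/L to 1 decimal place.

f = (1/2)^(τ/t½) = (1/2)^(48/15) ≈ 0.1088.
C₀ = D/Vd = 357/213 ≈ 1.676 mg/L.
Before the 4th dose, 3 doses have been given. Superposition: Cmin = C₀·(f + f² + … + f^3).
≈ 1.676 × (0.1088 + 0.0118 + 0.0013) ≈ 1.676 × 0.1219 ≈ 0.204 mg/L.

0.2 mg/L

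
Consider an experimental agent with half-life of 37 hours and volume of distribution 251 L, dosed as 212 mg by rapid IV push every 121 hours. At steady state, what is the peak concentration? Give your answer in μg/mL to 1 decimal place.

0.9 μg/mL

Over one 121-h interval, 121/37 ≈ 3.2703 half-lives elapse, leaving f ≈ 0.1036 of each dose.
Accumulation ratio R = 1/(1 − f) ≈ 1/0.8964 ≈ 1.1156.
Single-dose peak C₀ = D/Vd = 212/251 ≈ 0.845 μg/mL.
Cmax,ss = C₀/(1 − f) ≈ 0.845/0.8964 ≈ 0.943 μg/mL.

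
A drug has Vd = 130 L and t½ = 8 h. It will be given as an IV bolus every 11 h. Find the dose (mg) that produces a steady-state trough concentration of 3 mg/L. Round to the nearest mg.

τ/t½ = 11/8 ≈ 1.375, so f = (1/2)^(11/8) ≈ 0.385553.
Cmin,ss = (D/Vd)·f/(1−f), so D = Cmin,ss·Vd·(1−f)/f.
D = 3 × 130 × (1−f)/f ≈ 3 × 130 × 1.59368 ≈ 621.54 mg.

622 mg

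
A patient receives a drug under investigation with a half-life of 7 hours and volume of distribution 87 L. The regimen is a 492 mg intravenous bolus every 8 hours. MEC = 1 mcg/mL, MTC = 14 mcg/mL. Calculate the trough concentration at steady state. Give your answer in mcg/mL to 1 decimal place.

Over one 8-h interval, 8/7 ≈ 1.1429 half-lives elapse, leaving f ≈ 0.4529 of each dose.
Single-dose peak C₀ = D/Vd = 492/87 ≈ 5.655 mcg/mL.
Steady-state trough Cmin,ss = C₀·f/(1−f) ≈ 5.655 × 0.4529/0.5471 ≈ 4.681 mcg/mL.
Trough 4.7 mcg/mL vs MEC 1 mcg/mL: adequate.

4.7 mcg/mL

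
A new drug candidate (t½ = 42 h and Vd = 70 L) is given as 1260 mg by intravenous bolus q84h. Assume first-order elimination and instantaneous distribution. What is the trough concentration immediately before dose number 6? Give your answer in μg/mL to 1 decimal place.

6.0 μg/mL

f = (1/2)^(τ/t½) = (1/2)^(84/42) ≈ 0.2500.
C₀ = D/Vd = 1260/70 ≈ 18.000 μg/mL.
Before the 6th dose, 5 doses have been given. Superposition: Cmin = C₀·(f + f² + … + f^5).
≈ 18.000 × (0.2500 + 0.0625 + 0.0156 + 0.0039 + 0.0010) ≈ 18.000 × 0.3330 ≈ 5.994 μg/mL.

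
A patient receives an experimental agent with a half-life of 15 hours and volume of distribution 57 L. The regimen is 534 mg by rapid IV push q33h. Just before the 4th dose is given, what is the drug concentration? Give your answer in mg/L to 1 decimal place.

2.6 mg/L

f = (1/2)^(τ/t½) = (1/2)^(33/15) ≈ 0.2176.
C₀ = D/Vd = 534/57 ≈ 9.368 mg/L.
Before the 4th dose, 3 doses have been given. Superposition: Cmin = C₀·(f + f² + … + f^3).
≈ 9.368 × (0.2176 + 0.0473 + 0.0103) ≈ 9.368 × 0.2752 ≈ 2.578 mg/L.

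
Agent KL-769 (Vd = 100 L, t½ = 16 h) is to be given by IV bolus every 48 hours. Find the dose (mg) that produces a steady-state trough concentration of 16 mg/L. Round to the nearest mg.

τ/t½ = 48/16 ≈ 3, so f = (1/2)^(48/16) ≈ 0.125000.
Cmin,ss = (D/Vd)·f/(1−f), so D = Cmin,ss·Vd·(1−f)/f.
D = 16 × 100 × (1−f)/f ≈ 16 × 100 × 7.00000 ≈ 11200.00 mg.

11200 mg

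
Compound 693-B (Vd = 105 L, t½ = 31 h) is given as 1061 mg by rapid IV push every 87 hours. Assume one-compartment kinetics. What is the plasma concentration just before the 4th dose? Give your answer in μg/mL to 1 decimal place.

1.7 μg/mL

f = (1/2)^(τ/t½) = (1/2)^(87/31) ≈ 0.1429.
C₀ = D/Vd = 1061/105 ≈ 10.105 μg/mL.
Before the 4th dose, 3 doses have been given. Superposition: Cmin = C₀·(f + f² + … + f^3).
≈ 10.105 × (0.1429 + 0.0204 + 0.0029) ≈ 10.105 × 0.1662 ≈ 1.679 μg/mL.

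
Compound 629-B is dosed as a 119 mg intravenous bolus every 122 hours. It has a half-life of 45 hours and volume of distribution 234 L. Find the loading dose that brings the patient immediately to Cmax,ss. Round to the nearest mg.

140 mg

f = (1/2)^(122/45) ≈ 0.152712; accumulation ratio R = 1/(1−f) ≈ 1.18024.
Loading dose to hit Cmax,ss on first dose: D_load = D_maint·R ≈ 119 × 1.18024 ≈ 140.45 mg.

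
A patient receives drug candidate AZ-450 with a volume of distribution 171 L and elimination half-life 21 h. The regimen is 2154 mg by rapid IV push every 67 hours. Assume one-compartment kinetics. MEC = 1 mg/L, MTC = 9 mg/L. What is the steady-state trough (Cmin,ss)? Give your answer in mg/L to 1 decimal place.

1.5 mg/L

Over one 67-h interval, 67/21 ≈ 3.1905 half-lives elapse, leaving f ≈ 0.1095 of each dose.
Single-dose peak C₀ = D/Vd = 2154/171 ≈ 12.596 mg/L.
Steady-state trough Cmin,ss = C₀·f/(1−f) ≈ 12.596 × 0.1095/0.8905 ≈ 1.549 mg/L.
Trough 1.5 mg/L vs MEC 1 mg/L: adequate.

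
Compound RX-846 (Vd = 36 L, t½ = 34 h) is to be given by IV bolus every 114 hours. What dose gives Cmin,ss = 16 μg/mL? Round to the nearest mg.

τ/t½ = 114/34 ≈ 3.3529, so f = (1/2)^(114/34) ≈ 0.097873.
Cmin,ss = (D/Vd)·f/(1−f), so D = Cmin,ss·Vd·(1−f)/f.
D = 16 × 36 × (1−f)/f ≈ 16 × 36 × 9.21732 ≈ 5309.18 mg.

5309 mg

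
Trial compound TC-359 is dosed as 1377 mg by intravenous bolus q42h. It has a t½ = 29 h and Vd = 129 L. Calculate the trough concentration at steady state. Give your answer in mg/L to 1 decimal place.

6.2 mg/L

k = ln2/t½ = ln2/29 ≈ 0.023902 h⁻¹; fraction remaining f = e^(−kτ) = e^(−0.023902×42) ≈ 0.3665.
Single-dose peak C₀ = D/Vd = 1377/129 ≈ 10.674 mg/L.
Steady-state trough Cmin,ss = C₀·f/(1−f) ≈ 10.674 × 0.3665/0.6335 ≈ 6.175 mg/L.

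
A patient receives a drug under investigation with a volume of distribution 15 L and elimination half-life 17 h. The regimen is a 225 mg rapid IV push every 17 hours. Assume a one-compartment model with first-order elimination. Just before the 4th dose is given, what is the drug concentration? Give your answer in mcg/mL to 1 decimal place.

13.1 mcg/mL

f = (1/2)^(τ/t½) = (1/2)^(17/17) ≈ 0.5000.
C₀ = D/Vd = 225/15 ≈ 15.000 mcg/mL.
Before the 4th dose, 3 doses have been given. Superposition: Cmin = C₀·(f + f² + … + f^3).
≈ 15.000 × (0.5000 + 0.2500 + 0.1250) ≈ 15.000 × 0.8750 ≈ 13.125 mcg/mL.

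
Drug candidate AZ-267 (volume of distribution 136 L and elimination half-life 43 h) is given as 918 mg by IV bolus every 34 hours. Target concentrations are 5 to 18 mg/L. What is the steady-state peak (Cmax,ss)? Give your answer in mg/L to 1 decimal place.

Over one 34-h interval, 34/43 ≈ 0.7907 half-lives elapse, leaving f ≈ 0.5781 of each dose.
Accumulation ratio R = 1/(1 − f) ≈ 1/0.4219 ≈ 2.3702.
Each bolus raises the concentration by D/Vd = 918/136 ≈ 6.750 mg/L.
Steady-state peak Cmax,ss = C₀·R ≈ 6.750 × 2.3702 ≈ 15.999 mg/L.
Peak 16.0 mg/L vs MTC 18 mg/L: below toxic threshold.

16.0 mg/L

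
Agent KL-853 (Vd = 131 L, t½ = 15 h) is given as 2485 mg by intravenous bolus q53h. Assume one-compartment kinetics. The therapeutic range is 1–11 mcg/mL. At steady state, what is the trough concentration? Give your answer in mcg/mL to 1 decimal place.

Over one 53-h interval, 53/15 ≈ 3.5333 half-lives elapse, leaving f ≈ 0.0864 of each dose.
Single-dose peak C₀ = D/Vd = 2485/131 ≈ 18.969 mcg/mL.
Steady-state trough Cmin,ss = C₀·f/(1−f) ≈ 18.969 × 0.0864/0.9136 ≈ 1.794 mcg/mL.
Trough 1.8 mcg/mL vs MEC 1 mcg/mL: adequate.

1.8 mcg/mL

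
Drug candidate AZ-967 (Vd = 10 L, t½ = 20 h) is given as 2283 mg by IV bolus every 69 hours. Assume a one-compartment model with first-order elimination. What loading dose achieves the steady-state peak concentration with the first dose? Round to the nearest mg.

f = (1/2)^(69/20) ≈ 0.091505; accumulation ratio R = 1/(1−f) ≈ 1.10072.
Loading dose to hit Cmax,ss on first dose: D_load = D_maint·R ≈ 2283 × 1.10072 ≈ 2512.94 mg.

2513 mg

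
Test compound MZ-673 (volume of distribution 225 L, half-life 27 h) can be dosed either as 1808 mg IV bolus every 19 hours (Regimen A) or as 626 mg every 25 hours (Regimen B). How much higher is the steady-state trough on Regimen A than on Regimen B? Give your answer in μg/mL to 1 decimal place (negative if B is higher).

Regimen A: f = (1/2)^(19/27) ≈ 0.6140; Cmin,ss = (1808/225)·f/(1−f) ≈ 12.782 μg/mL.
Regimen B: f = (1/2)^(25/27) ≈ 0.5263; Cmin,ss = (626/225)·f/(1−f) ≈ 3.091 μg/mL.
Difference ≈ 12.782 − 3.091 ≈ 9.691 μg/mL.

9.7 μg/mL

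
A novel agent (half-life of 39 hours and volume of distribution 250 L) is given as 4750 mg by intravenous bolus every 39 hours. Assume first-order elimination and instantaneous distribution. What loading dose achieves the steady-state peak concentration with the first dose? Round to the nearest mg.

f = (1/2)^(39/39) ≈ 0.500000; accumulation ratio R = 1/(1−f) ≈ 2.00000.
Loading dose to hit Cmax,ss on first dose: D_load = D_maint·R ≈ 4750 × 2.00000 ≈ 9500.00 mg.

9500 mg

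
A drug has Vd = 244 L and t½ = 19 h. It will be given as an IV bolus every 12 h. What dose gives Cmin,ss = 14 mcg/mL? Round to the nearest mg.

1876 mg

τ/t½ = 12/19 ≈ 0.63158, so f = (1/2)^(12/19) ≈ 0.645470.
Cmin,ss = (D/Vd)·f/(1−f), so D = Cmin,ss·Vd·(1−f)/f.
D = 14 × 244 × (1−f)/f ≈ 14 × 244 × 0.54926 ≈ 1876.27 mg.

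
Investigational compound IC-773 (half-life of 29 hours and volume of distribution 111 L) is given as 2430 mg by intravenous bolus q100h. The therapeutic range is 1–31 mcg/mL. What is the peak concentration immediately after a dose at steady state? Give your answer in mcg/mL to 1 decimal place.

24.1 mcg/mL

Over one 100-h interval, 100/29 ≈ 3.4483 half-lives elapse, leaving f ≈ 0.0916 of each dose.
At steady state, accumulation factor R = 1/(1 − e^(−kτ)) ≈ 1.1008.
Each bolus raises the concentration by D/Vd = 2430/111 ≈ 21.892 mcg/mL.
Steady-state peak Cmax,ss = C₀·R ≈ 21.892 × 1.1008 ≈ 24.099 mcg/mL.
Peak 24.1 mcg/mL vs MTC 31 mcg/mL: below toxic threshold.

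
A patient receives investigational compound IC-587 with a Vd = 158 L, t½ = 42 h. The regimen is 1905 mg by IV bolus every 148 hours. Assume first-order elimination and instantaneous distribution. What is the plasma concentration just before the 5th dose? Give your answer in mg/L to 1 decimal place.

f = (1/2)^(τ/t½) = (1/2)^(148/42) ≈ 0.0869.
C₀ = D/Vd = 1905/158 ≈ 12.057 mg/L.
Before the 5th dose, 4 doses have been given. Superposition: Cmin = C₀·(f + f² + … + f^4).
≈ 12.057 × (0.0869 + 0.0076 + 0.0007 + 0.0001) ≈ 12.057 × 0.0953 ≈ 1.149 mg/L.

1.1 mg/L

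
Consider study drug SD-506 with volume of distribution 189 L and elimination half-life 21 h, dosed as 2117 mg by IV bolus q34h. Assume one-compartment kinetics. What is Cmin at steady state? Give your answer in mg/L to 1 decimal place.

5.4 mg/L

k = ln2/t½ = ln2/21 ≈ 0.033007 h⁻¹; fraction remaining f = e^(−kτ) = e^(−0.033007×34) ≈ 0.3256.
At steady state, accumulation factor R = 1/(1 − e^(−kτ)) ≈ 1.4828.
Single-dose peak C₀ = D/Vd = 2117/189 ≈ 11.201 mg/L.
Cmax,ss = C₀/(1 − f) ≈ 11.201/0.6744 ≈ 16.609 mg/L.
One interval later, Cmin,ss = Cmax,ss·e^(−kτ) ≈ 16.609 × 0.3256 ≈ 5.408 mg/L.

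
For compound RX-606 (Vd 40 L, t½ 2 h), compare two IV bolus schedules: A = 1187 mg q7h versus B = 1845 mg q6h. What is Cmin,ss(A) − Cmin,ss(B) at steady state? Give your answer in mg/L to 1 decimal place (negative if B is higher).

Regimen A: f = (1/2)^(7/2) ≈ 0.0884; Cmin,ss = (1187/40)·f/(1−f) ≈ 2.878 mg/L.
Regimen B: f = (1/2)^(6/2) ≈ 0.1250; Cmin,ss = (1845/40)·f/(1−f) ≈ 6.589 mg/L.
Difference ≈ 2.878 − 6.589 ≈ -3.711 mg/L.

-3.7 mg/L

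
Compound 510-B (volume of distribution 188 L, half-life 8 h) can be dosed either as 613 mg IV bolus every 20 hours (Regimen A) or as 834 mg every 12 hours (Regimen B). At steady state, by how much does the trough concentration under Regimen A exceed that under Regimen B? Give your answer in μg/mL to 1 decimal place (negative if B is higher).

Regimen A: f = (1/2)^(20/8) ≈ 0.1768; Cmin,ss = (613/188)·f/(1−f) ≈ 0.700 μg/mL.
Regimen B: f = (1/2)^(12/8) ≈ 0.3536; Cmin,ss = (834/188)·f/(1−f) ≈ 2.427 μg/mL.
Difference ≈ 0.700 − 2.427 ≈ -1.727 μg/mL.

-1.7 μg/mL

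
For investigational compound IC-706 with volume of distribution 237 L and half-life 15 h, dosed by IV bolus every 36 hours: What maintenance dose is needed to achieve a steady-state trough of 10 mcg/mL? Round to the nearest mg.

τ/t½ = 36/15 ≈ 2.4, so f = (1/2)^(36/15) ≈ 0.189465.
Cmin,ss = (D/Vd)·f/(1−f), so D = Cmin,ss·Vd·(1−f)/f.
D = 10 × 237 × (1−f)/f ≈ 10 × 237 × 4.27802 ≈ 10138.91 mg.

10139 mg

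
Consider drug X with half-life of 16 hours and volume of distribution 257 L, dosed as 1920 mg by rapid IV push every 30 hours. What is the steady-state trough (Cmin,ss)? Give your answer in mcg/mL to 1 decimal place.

2.8 mcg/mL

k = ln2/t½ = ln2/16 ≈ 0.043322 h⁻¹; fraction remaining f = e^(−kτ) = e^(−0.043322×30) ≈ 0.2726.
At steady state, accumulation factor R = 1/(1 − e^(−kτ)) ≈ 1.3748.
Each bolus raises the concentration by D/Vd = 1920/257 ≈ 7.471 mcg/mL.
Steady-state peak Cmax,ss = C₀·R ≈ 7.471 × 1.3748 ≈ 10.271 mcg/mL.
One interval later, Cmin,ss = Cmax,ss·e^(−kτ) ≈ 10.271 × 0.2726 ≈ 2.800 mcg/mL.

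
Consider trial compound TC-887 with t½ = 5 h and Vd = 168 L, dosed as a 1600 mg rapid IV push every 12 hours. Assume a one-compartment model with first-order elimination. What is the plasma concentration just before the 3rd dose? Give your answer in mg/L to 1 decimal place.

f = (1/2)^(τ/t½) = (1/2)^(12/5) ≈ 0.1895.
C₀ = D/Vd = 1600/168 ≈ 9.524 mg/L.
Before the 3rd dose, 2 doses have been given. Superposition: Cmin = C₀·(f + f²).
≈ 9.524 × (0.1895 + 0.0359) ≈ 9.524 × 0.2254 ≈ 2.147 mg/L.

2.1 mg/L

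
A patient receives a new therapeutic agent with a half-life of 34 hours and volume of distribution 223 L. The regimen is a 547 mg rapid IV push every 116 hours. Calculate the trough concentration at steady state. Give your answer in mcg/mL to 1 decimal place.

0.3 mcg/mL

Over one 116-h interval, 116/34 ≈ 3.4118 half-lives elapse, leaving f ≈ 0.0940 of each dose.
Accumulation ratio R = 1/(1 − f) ≈ 1/0.9060 ≈ 1.1038.
Each bolus raises the concentration by D/Vd = 547/223 ≈ 2.453 mcg/mL.
Steady-state peak Cmax,ss = C₀·R ≈ 2.453 × 1.1038 ≈ 2.708 mcg/mL.
Steady-state trough Cmin,ss = Cmax,ss·f ≈ 2.708 × 0.0940 ≈ 0.255 mcg/mL.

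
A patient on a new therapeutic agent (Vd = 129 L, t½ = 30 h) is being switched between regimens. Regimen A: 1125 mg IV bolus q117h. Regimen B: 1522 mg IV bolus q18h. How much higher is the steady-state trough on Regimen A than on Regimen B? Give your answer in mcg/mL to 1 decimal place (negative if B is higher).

Regimen A: f = (1/2)^(117/30) ≈ 0.0670; Cmin,ss = (1125/129)·f/(1−f) ≈ 0.626 mcg/mL.
Regimen B: f = (1/2)^(18/30) ≈ 0.6598; Cmin,ss = (1522/129)·f/(1−f) ≈ 22.882 mcg/mL.
Difference ≈ 0.626 − 22.882 ≈ -22.256 mcg/mL.

-22.3 mcg/mL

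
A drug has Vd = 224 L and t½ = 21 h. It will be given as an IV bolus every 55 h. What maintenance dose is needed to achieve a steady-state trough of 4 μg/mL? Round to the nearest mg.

4609 mg

τ/t½ = 55/21 ≈ 2.619, so f = (1/2)^(55/21) ≈ 0.162775.
Cmin,ss = (D/Vd)·f/(1−f), so D = Cmin,ss·Vd·(1−f)/f.
D = 4 × 224 × (1−f)/f ≈ 4 × 224 × 5.14345 ≈ 4608.53 mg.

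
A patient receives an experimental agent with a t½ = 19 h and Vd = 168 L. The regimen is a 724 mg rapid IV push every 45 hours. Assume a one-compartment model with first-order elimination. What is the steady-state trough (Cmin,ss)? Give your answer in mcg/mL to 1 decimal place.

k = ln2/t½ = ln2/19 ≈ 0.036481 h⁻¹; fraction remaining f = e^(−kτ) = e^(−0.036481×45) ≈ 0.1937.
At steady state, accumulation factor R = 1/(1 − e^(−kτ)) ≈ 1.2402.
Single-dose peak C₀ = D/Vd = 724/168 ≈ 4.310 mcg/mL.
Cmax,ss = C₀/(1 − f) ≈ 4.310/0.8063 ≈ 5.345 mcg/mL.
Steady-state trough Cmin,ss = Cmax,ss·f ≈ 5.345 × 0.1937 ≈ 1.035 mcg/mL.

1.0 mcg/mL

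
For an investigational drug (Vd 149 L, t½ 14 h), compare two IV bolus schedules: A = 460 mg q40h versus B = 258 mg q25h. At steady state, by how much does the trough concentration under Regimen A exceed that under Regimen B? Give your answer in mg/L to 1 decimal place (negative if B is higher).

Regimen A: f = (1/2)^(40/14) ≈ 0.1380; Cmin,ss = (460/149)·f/(1−f) ≈ 0.494 mg/L.
Regimen B: f = (1/2)^(25/14) ≈ 0.2900; Cmin,ss = (258/149)·f/(1−f) ≈ 0.707 mg/L.
Difference ≈ 0.494 − 0.707 ≈ -0.213 mg/L.

-0.2 mg/L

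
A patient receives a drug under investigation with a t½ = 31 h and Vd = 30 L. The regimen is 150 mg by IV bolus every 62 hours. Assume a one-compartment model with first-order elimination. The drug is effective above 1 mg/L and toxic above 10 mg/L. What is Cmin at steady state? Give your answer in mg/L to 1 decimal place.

1.7 mg/L

The dosing interval is 2 half-lives, so f = 2^(−2) = 0.25.
At steady state, R = 1/(1 − 0.25) = 4/3.
Single-dose peak C₀ = D/Vd = 150/30 = 5 mg/L.
Steady-state peak Cmax,ss = C₀·R = 5 × 4/3 ≈ 6.667 mg/L.
Steady-state trough Cmin,ss = Cmax,ss·f ≈ 6.667 × 0.25 ≈ 1.667 mg/L.
Trough 1.7 mg/L vs MEC 1 mg/L: adequate.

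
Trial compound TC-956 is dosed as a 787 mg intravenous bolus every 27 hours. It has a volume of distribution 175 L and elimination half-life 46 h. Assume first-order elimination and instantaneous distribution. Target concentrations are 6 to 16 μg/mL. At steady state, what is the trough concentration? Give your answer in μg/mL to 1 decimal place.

9.0 μg/mL

Over one 27-h interval, 27/46 ≈ 0.58696 half-lives elapse, leaving f ≈ 0.6657 of each dose.
At steady state, accumulation factor R = 1/(1 − e^(−kτ)) ≈ 2.9913.
Single-dose peak C₀ = D/Vd = 787/175 ≈ 4.497 μg/mL.
Steady-state peak Cmax,ss = C₀·R ≈ 4.497 × 2.9913 ≈ 13.452 μg/mL.
One interval later, Cmin,ss = Cmax,ss·e^(−kτ) ≈ 13.452 × 0.6657 ≈ 8.955 μg/mL.
Trough 9.0 μg/mL vs MEC 6 μg/mL: adequate.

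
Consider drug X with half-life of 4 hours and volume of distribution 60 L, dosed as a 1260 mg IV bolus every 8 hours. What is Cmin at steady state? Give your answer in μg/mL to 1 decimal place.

7.0 μg/mL

The dosing interval is 2 half-lives, so f = 2^(−2) = 0.25.
At steady state, R = 1/(1 − 0.25) = 4/3.
Single-dose peak C₀ = D/Vd = 1260/60 = 21 μg/mL.
Steady-state peak Cmax,ss = C₀·R = 21 × 4/3 ≈ 28.000 μg/mL.
Steady-state trough Cmin,ss = Cmax,ss·f ≈ 28.000 × 0.25 ≈ 7.000 μg/mL.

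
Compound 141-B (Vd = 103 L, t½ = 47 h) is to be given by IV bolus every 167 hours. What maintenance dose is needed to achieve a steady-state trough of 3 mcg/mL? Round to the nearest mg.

τ/t½ = 167/47 ≈ 3.5532, so f = (1/2)^(167/47) ≈ 0.085189.
Cmin,ss = (D/Vd)·f/(1−f), so D = Cmin,ss·Vd·(1−f)/f.
D = 3 × 103 × (1−f)/f ≈ 3 × 103 × 10.73860 ≈ 3318.23 mg.

3318 mg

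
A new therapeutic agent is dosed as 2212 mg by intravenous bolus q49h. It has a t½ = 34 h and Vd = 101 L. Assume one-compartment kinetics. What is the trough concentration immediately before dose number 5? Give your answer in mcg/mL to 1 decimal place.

f = (1/2)^(τ/t½) = (1/2)^(49/34) ≈ 0.3683.
C₀ = D/Vd = 2212/101 ≈ 21.901 mcg/mL.
Before the 5th dose, 4 doses have been given. Superposition: Cmin = C₀·(f + f² + … + f^4).
≈ 21.901 × (0.3683 + 0.1356 + 0.0500 + 0.0184) ≈ 21.901 × 0.5723 ≈ 12.534 mcg/mL.

12.5 mcg/mL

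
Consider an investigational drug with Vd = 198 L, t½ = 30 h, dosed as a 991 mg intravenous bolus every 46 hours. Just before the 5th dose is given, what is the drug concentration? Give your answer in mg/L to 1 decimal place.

2.6 mg/L

f = (1/2)^(τ/t½) = (1/2)^(46/30) ≈ 0.3455.
C₀ = D/Vd = 991/198 ≈ 5.005 mg/L.
Before the 5th dose, 4 doses have been given. Superposition: Cmin = C₀·(f + f² + … + f^4).
≈ 5.005 × (0.3455 + 0.1194 + 0.0412 + 0.0142) ≈ 5.005 × 0.5203 ≈ 2.604 mg/L.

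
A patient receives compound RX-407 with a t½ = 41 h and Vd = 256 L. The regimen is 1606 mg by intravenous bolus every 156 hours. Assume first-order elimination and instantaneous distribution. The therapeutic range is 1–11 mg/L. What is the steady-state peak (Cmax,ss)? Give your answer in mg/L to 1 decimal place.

k = ln2/t½ = ln2/41 ≈ 0.016906 h⁻¹; fraction remaining f = e^(−kτ) = e^(−0.016906×156) ≈ 0.0716.
Accumulation ratio R = 1/(1 − f) ≈ 1/0.9284 ≈ 1.0771.
Each bolus raises the concentration by D/Vd = 1606/256 ≈ 6.273 mg/L.
Steady-state peak Cmax,ss = C₀·R ≈ 6.273 × 1.0771 ≈ 6.757 mg/L.
Peak 6.8 mg/L vs MTC 11 mg/L: below toxic threshold.

6.8 mg/L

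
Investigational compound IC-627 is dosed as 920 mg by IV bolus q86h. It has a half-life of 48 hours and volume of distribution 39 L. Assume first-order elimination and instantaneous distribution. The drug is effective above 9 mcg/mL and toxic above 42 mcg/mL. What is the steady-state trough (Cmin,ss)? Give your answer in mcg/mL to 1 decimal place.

Over one 86-h interval, 86/48 ≈ 1.7917 half-lives elapse, leaving f ≈ 0.2888 of each dose.
Each bolus raises the concentration by D/Vd = 920/39 ≈ 23.590 mcg/mL.
Steady-state trough Cmin,ss = C₀·f/(1−f) ≈ 23.590 × 0.2888/0.7112 ≈ 9.579 mcg/mL.
Trough 9.6 mcg/mL vs MEC 9 mcg/mL: adequate.

9.6 mcg/mL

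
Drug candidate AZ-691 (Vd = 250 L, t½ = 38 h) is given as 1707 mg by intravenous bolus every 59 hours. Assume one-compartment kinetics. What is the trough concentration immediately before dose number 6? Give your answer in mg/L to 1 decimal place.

f = (1/2)^(τ/t½) = (1/2)^(59/38) ≈ 0.3409.
C₀ = D/Vd = 1707/250 ≈ 6.828 mg/L.
Before the 6th dose, 5 doses have been given. Superposition: Cmin = C₀·(f + f² + … + f^5).
≈ 6.828 × (0.3409 + 0.1162 + 0.0396 + 0.0135 + 0.0046) ≈ 6.828 × 0.5148 ≈ 3.515 mg/L.

3.5 mg/L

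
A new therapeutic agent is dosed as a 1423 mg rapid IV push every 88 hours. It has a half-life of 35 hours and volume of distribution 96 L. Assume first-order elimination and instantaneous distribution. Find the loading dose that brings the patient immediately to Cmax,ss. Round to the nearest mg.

1725 mg

f = (1/2)^(88/35) ≈ 0.175035; accumulation ratio R = 1/(1−f) ≈ 1.21217.
Loading dose to hit Cmax,ss on first dose: D_load = D_maint·R ≈ 1423 × 1.21217 ≈ 1724.92 mg.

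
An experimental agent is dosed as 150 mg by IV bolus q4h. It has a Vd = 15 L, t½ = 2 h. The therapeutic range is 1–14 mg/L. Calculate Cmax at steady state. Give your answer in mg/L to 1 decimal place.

τ = 4 h = 2 half-lives, so f = (1/2)^2 = 0.25.
Accumulation ratio R = 1/(1 − f) = 1/0.75 = 4/3.
Single-dose peak C₀ = D/Vd = 150/15 = 10 mg/L.
Steady-state peak Cmax,ss = C₀·R = 10 × 4/3 ≈ 13.333 mg/L.
Peak 13.3 mg/L vs MTC 14 mg/L: below toxic threshold.

13.3 mg/L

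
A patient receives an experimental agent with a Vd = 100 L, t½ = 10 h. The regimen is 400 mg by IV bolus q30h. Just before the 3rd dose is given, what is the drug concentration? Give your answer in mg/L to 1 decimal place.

f = (1/2)^(τ/t½) = (1/2)^(30/10) ≈ 0.1250.
C₀ = D/Vd = 400/100 ≈ 4.000 mg/L.
Before the 3rd dose, 2 doses have been given. Superposition: Cmin = C₀·(f + f²).
≈ 4.000 × (0.1250 + 0.0156) ≈ 4.000 × 0.1406 ≈ 0.562 mg/L.

0.6 mg/L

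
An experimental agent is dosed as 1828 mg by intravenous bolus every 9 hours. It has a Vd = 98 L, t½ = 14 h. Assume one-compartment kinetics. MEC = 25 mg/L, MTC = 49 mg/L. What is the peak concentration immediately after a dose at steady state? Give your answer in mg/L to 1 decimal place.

τ/t½ = 9/14 ≈ 0.64286, so fraction remaining f = (1/2)^(9/14) ≈ 0.6404.
Accumulation ratio R = 1/(1 − f) ≈ 1/0.3596 ≈ 2.7809.
Single-dose peak C₀ = D/Vd = 1828/98 ≈ 18.653 mg/L.
Cmax,ss = C₀/(1 − f) ≈ 18.653/0.3596 ≈ 51.872 mg/L.
Peak 51.9 mg/L vs MTC 49 mg/L: exceeds toxic threshold.

51.9 mg/L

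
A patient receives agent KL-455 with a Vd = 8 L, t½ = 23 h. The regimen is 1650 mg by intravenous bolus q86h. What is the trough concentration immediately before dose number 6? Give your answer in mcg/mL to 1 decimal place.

f = (1/2)^(τ/t½) = (1/2)^(86/23) ≈ 0.0749.
C₀ = D/Vd = 1650/8 ≈ 206.250 mcg/mL.
Before the 6th dose, 5 doses have been given. Superposition: Cmin = C₀·(f + f² + … + f^5).
≈ 206.250 × (0.0749 + 0.0056 + 0.0004 + 0.0000 + 0.0000) ≈ 206.250 × 0.0809 ≈ 16.686 mcg/mL.

16.7 mcg/mL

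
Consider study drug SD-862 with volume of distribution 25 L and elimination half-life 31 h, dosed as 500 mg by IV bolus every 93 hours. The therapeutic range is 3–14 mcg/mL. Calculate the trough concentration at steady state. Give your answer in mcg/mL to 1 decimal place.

2.9 mcg/mL

The dosing interval is 3 half-lives, so f = 2^(−3) = 0.125.
At steady state, R = 1/(1 − 0.125) = 8/7.
Single-dose peak C₀ = D/Vd = 500/25 = 20 mcg/mL.
Steady-state peak Cmax,ss = C₀·R = 20 × 8/7 ≈ 22.857 mcg/mL.
Steady-state trough Cmin,ss = Cmax,ss·f ≈ 22.857 × 0.125 ≈ 2.857 mcg/mL.
Trough 2.9 mcg/mL vs MEC 3 mcg/mL: subtherapeutic.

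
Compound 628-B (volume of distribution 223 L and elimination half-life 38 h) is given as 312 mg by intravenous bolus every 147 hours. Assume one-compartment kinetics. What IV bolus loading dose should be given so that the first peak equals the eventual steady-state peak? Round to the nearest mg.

f = (1/2)^(147/38) ≈ 0.068468; accumulation ratio R = 1/(1−f) ≈ 1.07350.
Loading dose to hit Cmax,ss on first dose: D_load = D_maint·R ≈ 312 × 1.07350 ≈ 334.93 mg.

335 mg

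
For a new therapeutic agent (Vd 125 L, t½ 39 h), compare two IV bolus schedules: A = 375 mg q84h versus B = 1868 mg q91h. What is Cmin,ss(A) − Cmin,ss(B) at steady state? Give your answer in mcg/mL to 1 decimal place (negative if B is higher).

-2.8 mcg/mL

Regimen A: f = (1/2)^(84/39) ≈ 0.2247; Cmin,ss = (375/125)·f/(1−f) ≈ 0.869 mcg/mL.
Regimen B: f = (1/2)^(91/39) ≈ 0.1984; Cmin,ss = (1868/125)·f/(1−f) ≈ 3.699 mcg/mL.
Difference ≈ 0.869 − 3.699 ≈ -2.830 mcg/mL.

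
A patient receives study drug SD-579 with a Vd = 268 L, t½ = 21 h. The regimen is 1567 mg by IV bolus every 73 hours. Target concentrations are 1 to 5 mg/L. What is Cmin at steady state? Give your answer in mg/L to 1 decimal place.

0.6 mg/L

Over one 73-h interval, 73/21 ≈ 3.4762 half-lives elapse, leaving f ≈ 0.0899 of each dose.
At steady state, accumulation factor R = 1/(1 − e^(−kτ)) ≈ 1.0988.
Each bolus raises the concentration by D/Vd = 1567/268 ≈ 5.847 mg/L.
Cmax,ss = C₀/(1 − f) ≈ 5.847/0.9101 ≈ 6.425 mg/L.
One interval later, Cmin,ss = Cmax,ss·e^(−kτ) ≈ 6.425 × 0.0899 ≈ 0.578 mg/L.
Trough 0.6 mg/L vs MEC 1 mg/L: subtherapeutic.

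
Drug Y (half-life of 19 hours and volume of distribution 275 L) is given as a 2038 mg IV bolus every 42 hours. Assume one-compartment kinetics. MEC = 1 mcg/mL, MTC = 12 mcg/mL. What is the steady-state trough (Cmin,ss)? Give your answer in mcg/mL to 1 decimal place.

τ/t½ = 42/19 ≈ 2.2105, so fraction remaining f = (1/2)^(42/19) ≈ 0.2161.
Single-dose peak C₀ = D/Vd = 2038/275 ≈ 7.411 mcg/mL.
Steady-state trough Cmin,ss = C₀·f/(1−f) ≈ 7.411 × 0.2161/0.7839 ≈ 2.043 mcg/mL.
Trough 2.0 mcg/mL vs MEC 1 mcg/mL: adequate.

2.0 mcg/mL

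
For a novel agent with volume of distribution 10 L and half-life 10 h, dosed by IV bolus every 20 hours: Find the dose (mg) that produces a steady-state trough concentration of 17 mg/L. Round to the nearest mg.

τ/t½ = 20/10 ≈ 2, so f = (1/2)^(20/10) ≈ 0.250000.
Cmin,ss = (D/Vd)·f/(1−f), so D = Cmin,ss·Vd·(1−f)/f.
D = 17 × 10 × (1−f)/f ≈ 17 × 10 × 3.00000 ≈ 510.00 mg.

510 mg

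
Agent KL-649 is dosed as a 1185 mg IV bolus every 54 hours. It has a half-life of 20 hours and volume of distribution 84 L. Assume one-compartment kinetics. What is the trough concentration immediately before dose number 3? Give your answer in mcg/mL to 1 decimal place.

2.5 mcg/mL

f = (1/2)^(τ/t½) = (1/2)^(54/20) ≈ 0.1539.
C₀ = D/Vd = 1185/84 ≈ 14.107 mcg/mL.
Before the 3rd dose, 2 doses have been given. Superposition: Cmin = C₀·(f + f²).
≈ 14.107 × (0.1539 + 0.0237) ≈ 14.107 × 0.1776 ≈ 2.505 mcg/mL.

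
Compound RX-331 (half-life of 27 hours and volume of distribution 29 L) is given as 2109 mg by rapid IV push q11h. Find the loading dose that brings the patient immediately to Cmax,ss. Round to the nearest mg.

f = (1/2)^(11/27) ≈ 0.753977; accumulation ratio R = 1/(1−f) ≈ 4.06466.
Loading dose to hit Cmax,ss on first dose: D_load = D_maint·R ≈ 2109 × 4.06466 ≈ 8572.37 mg.

8572 mg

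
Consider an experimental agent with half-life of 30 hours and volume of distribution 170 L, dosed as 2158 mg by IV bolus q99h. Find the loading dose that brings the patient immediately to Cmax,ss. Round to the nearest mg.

2402 mg

f = (1/2)^(99/30) ≈ 0.101532; accumulation ratio R = 1/(1−f) ≈ 1.11301.
Loading dose to hit Cmax,ss on first dose: D_load = D_maint·R ≈ 2158 × 1.11301 ≈ 2401.88 mg.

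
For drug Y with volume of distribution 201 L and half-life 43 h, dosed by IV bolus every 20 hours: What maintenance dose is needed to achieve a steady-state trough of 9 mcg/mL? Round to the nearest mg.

688 mg

τ/t½ = 20/43 ≈ 0.46512, so f = (1/2)^(20/43) ≈ 0.724413.
Cmin,ss = (D/Vd)·f/(1−f), so D = Cmin,ss·Vd·(1−f)/f.
D = 9 × 201 × (1−f)/f ≈ 9 × 201 × 0.38043 ≈ 688.20 mg.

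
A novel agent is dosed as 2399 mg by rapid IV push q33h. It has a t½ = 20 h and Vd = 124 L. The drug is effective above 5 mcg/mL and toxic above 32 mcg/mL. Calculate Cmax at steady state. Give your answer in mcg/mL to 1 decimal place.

k = ln2/t½ = ln2/20 ≈ 0.034657 h⁻¹; fraction remaining f = e^(−kτ) = e^(−0.034657×33) ≈ 0.3186.
At steady state, accumulation factor R = 1/(1 − e^(−kτ)) ≈ 1.4676.
Each bolus raises the concentration by D/Vd = 2399/124 ≈ 19.347 mcg/mL.
Steady-state peak Cmax,ss = C₀·R ≈ 19.347 × 1.4676 ≈ 28.394 mcg/mL.
Peak 28.4 mcg/mL vs MTC 32 mcg/mL: below toxic threshold.

28.4 mcg/mL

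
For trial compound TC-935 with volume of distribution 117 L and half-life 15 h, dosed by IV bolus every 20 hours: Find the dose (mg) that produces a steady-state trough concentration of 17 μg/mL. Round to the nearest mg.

τ/t½ = 20/15 ≈ 1.3333, so f = (1/2)^(20/15) ≈ 0.396850.
Cmin,ss = (D/Vd)·f/(1−f), so D = Cmin,ss·Vd·(1−f)/f.
D = 17 × 117 × (1−f)/f ≈ 17 × 117 × 1.51984 ≈ 3022.96 mg.

3023 mg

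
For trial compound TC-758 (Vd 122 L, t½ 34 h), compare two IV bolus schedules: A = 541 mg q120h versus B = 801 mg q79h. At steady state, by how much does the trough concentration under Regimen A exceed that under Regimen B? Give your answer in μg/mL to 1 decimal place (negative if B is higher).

Regimen A: f = (1/2)^(120/34) ≈ 0.0866; Cmin,ss = (541/122)·f/(1−f) ≈ 0.420 μg/mL.
Regimen B: f = (1/2)^(79/34) ≈ 0.1998; Cmin,ss = (801/122)·f/(1−f) ≈ 1.639 μg/mL.
Difference ≈ 0.420 − 1.639 ≈ -1.219 μg/mL.

-1.2 μg/mL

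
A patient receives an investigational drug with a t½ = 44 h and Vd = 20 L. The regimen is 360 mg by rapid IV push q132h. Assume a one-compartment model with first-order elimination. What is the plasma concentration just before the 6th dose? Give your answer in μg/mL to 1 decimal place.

f = (1/2)^(τ/t½) = (1/2)^(132/44) ≈ 0.1250.
C₀ = D/Vd = 360/20 ≈ 18.000 μg/mL.
Before the 6th dose, 5 doses have been given. Superposition: Cmin = C₀·(f + f² + … + f^5).
≈ 18.000 × (0.1250 + 0.0156 + 0.0020 + 0.0002 + 0.0000) ≈ 18.000 × 0.1428 ≈ 2.570 μg/mL.

2.6 μg/mL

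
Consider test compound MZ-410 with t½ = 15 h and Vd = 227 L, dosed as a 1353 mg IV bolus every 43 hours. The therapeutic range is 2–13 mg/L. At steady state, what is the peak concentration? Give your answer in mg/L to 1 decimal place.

6.9 mg/L

k = ln2/t½ = ln2/15 ≈ 0.046210 h⁻¹; fraction remaining f = e^(−kτ) = e^(−0.046210×43) ≈ 0.1371.
At steady state, accumulation factor R = 1/(1 − e^(−kτ)) ≈ 1.1589.
Single-dose peak C₀ = D/Vd = 1353/227 ≈ 5.960 mg/L.
Steady-state peak Cmax,ss = C₀·R ≈ 5.960 × 1.1589 ≈ 6.907 mg/L.
Peak 6.9 mg/L vs MTC 13 mg/L: below toxic threshold.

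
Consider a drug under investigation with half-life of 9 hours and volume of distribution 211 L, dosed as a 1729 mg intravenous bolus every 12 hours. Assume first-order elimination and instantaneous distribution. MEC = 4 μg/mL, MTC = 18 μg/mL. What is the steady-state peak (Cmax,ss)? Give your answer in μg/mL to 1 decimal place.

13.6 μg/mL

Over one 12-h interval, 12/9 ≈ 1.3333 half-lives elapse, leaving f ≈ 0.3969 of each dose.
Accumulation ratio R = 1/(1 − f) ≈ 1/0.6031 ≈ 1.6581.
Each bolus raises the concentration by D/Vd = 1729/211 ≈ 8.194 μg/mL.
Cmax,ss = C₀/(1 − f) ≈ 8.194/0.6031 ≈ 13.586 μg/mL.
Peak 13.6 μg/mL vs MTC 18 μg/mL: below toxic threshold.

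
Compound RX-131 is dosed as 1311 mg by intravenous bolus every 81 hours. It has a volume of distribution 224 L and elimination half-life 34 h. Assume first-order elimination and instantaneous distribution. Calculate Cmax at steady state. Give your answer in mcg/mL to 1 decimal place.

τ/t½ = 81/34 ≈ 2.3824, so fraction remaining f = (1/2)^(81/34) ≈ 0.1918.
At steady state, accumulation factor R = 1/(1 − e^(−kτ)) ≈ 1.2373.
Each bolus raises the concentration by D/Vd = 1311/224 ≈ 5.853 mcg/mL.
Steady-state peak Cmax,ss = C₀·R ≈ 5.853 × 1.2373 ≈ 7.242 mcg/mL.

7.2 mcg/mL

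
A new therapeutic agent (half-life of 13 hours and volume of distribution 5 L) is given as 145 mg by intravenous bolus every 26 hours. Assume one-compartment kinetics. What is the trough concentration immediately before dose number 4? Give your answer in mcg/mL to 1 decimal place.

f = (1/2)^(τ/t½) = (1/2)^(26/13) ≈ 0.2500.
C₀ = D/Vd = 145/5 ≈ 29.000 mcg/mL.
Before the 4th dose, 3 doses have been given. Superposition: Cmin = C₀·(f + f² + … + f^3).
≈ 29.000 × (0.2500 + 0.0625 + 0.0156) ≈ 29.000 × 0.3281 ≈ 9.515 mcg/mL.

9.5 mcg/mL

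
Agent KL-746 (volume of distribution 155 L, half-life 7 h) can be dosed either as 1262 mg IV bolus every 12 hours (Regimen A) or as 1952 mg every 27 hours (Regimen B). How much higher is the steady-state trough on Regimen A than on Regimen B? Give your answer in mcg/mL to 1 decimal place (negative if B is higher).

2.6 mcg/mL

Regimen A: f = (1/2)^(12/7) ≈ 0.3048; Cmin,ss = (1262/155)·f/(1−f) ≈ 3.570 mcg/mL.
Regimen B: f = (1/2)^(27/7) ≈ 0.0690; Cmin,ss = (1952/155)·f/(1−f) ≈ 0.933 mcg/mL.
Difference ≈ 3.570 − 0.933 ≈ 2.637 mcg/mL.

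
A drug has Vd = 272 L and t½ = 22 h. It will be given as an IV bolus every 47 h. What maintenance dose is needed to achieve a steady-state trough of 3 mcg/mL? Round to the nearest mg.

2772 mg

τ/t½ = 47/22 ≈ 2.1364, so f = (1/2)^(47/22) ≈ 0.227452.
Cmin,ss = (D/Vd)·f/(1−f), so D = Cmin,ss·Vd·(1−f)/f.
D = 3 × 272 × (1−f)/f ≈ 3 × 272 × 3.39653 ≈ 2771.57 mg.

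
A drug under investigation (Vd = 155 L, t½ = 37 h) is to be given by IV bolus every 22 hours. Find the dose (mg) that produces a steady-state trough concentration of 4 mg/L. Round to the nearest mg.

τ/t½ = 22/37 ≈ 0.59459, so f = (1/2)^(22/37) ≈ 0.662231.
Cmin,ss = (D/Vd)·f/(1−f), so D = Cmin,ss·Vd·(1−f)/f.
D = 4 × 155 × (1−f)/f ≈ 4 × 155 × 0.51005 ≈ 316.23 mg.

316 mg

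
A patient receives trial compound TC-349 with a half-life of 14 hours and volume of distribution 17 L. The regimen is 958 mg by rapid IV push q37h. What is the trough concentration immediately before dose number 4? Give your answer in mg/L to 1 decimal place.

f = (1/2)^(τ/t½) = (1/2)^(37/14) ≈ 0.1601.
C₀ = D/Vd = 958/17 ≈ 56.353 mg/L.
Before the 4th dose, 3 doses have been given. Superposition: Cmin = C₀·(f + f² + … + f^3).
≈ 56.353 × (0.1601 + 0.0256 + 0.0041) ≈ 56.353 × 0.1898 ≈ 10.696 mg/L.

10.7 mg/L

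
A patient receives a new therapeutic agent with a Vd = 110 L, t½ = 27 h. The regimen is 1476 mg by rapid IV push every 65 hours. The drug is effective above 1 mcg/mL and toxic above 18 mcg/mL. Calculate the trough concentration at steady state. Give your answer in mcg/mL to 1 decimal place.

3.1 mcg/mL

Over one 65-h interval, 65/27 ≈ 2.4074 half-lives elapse, leaving f ≈ 0.1885 of each dose.
At steady state, accumulation factor R = 1/(1 − e^(−kτ)) ≈ 1.2323.
Each bolus raises the concentration by D/Vd = 1476/110 ≈ 13.418 mcg/mL.
Cmax,ss = C₀/(1 − f) ≈ 13.418/0.8115 ≈ 16.535 mcg/mL.
Steady-state trough Cmin,ss = Cmax,ss·f ≈ 16.535 × 0.1885 ≈ 3.117 mcg/mL.
Trough 3.1 mcg/mL vs MEC 1 mcg/mL: adequate.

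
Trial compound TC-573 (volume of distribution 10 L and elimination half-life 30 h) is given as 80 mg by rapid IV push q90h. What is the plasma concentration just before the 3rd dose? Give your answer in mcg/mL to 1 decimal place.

f = (1/2)^(τ/t½) = (1/2)^(90/30) ≈ 0.1250.
C₀ = D/Vd = 80/10 ≈ 8.000 mcg/mL.
Before the 3rd dose, 2 doses have been given. Superposition: Cmin = C₀·(f + f²).
≈ 8.000 × (0.1250 + 0.0156) ≈ 8.000 × 0.1406 ≈ 1.125 mcg/mL.

1.1 mcg/mL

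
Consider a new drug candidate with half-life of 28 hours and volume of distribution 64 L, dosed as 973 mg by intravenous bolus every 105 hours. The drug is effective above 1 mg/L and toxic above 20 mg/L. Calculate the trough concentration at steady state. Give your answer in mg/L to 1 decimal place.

1.2 mg/L

τ/t½ = 105/28 ≈ 3.75, so fraction remaining f = (1/2)^(105/28) ≈ 0.0743.
Each bolus raises the concentration by D/Vd = 973/64 ≈ 15.203 mg/L.
Steady-state trough Cmin,ss = C₀·f/(1−f) ≈ 15.203 × 0.0743/0.9257 ≈ 1.220 mg/L.
Trough 1.2 mg/L vs MEC 1 mg/L: adequate.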